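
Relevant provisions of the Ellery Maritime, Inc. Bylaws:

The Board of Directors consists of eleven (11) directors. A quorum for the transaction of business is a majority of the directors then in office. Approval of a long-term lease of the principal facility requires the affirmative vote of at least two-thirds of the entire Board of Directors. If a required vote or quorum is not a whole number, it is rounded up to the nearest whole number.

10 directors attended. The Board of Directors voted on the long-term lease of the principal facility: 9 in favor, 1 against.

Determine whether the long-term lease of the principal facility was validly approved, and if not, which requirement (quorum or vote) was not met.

Valid — all requirements satisfied.

Quorum: 10 present; quorum is 6. Satisfied.
Vote: the long-term lease of the principal facility requires two-thirds of the entire Board of Directors (11). 2/3 of 11 = 7.33, rounded up to 8, so 8 affirmative votes are needed; 9 voted in favor. Satisfied.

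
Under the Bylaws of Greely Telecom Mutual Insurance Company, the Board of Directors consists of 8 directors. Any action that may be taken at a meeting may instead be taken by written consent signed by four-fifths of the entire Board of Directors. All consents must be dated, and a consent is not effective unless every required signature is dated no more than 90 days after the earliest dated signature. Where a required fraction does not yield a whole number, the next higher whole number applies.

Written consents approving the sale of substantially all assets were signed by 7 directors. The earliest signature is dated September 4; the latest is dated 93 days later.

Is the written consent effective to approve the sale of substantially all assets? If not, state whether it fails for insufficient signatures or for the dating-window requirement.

Not effective — dating-window requirement not satisfied.

Signatures required: four-fifths of 8 — 4/5 of 8 = 6.40, rounded up to 7, so 7 needed; 7 signed. Sufficient.
Dating window: the latest signature is 93 days after the earliest; the limit is 90 days. Outside the window.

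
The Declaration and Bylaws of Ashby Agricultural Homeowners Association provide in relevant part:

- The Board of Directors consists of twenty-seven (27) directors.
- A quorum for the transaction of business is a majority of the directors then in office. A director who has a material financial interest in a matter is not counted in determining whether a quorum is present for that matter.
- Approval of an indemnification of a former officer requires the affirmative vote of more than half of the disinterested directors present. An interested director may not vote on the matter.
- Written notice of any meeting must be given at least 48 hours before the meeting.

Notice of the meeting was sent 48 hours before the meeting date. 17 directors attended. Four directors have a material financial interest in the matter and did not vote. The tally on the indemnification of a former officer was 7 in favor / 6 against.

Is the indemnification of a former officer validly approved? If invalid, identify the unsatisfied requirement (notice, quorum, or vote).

Notice: 48 hours given; 48 required (48 ≥ 48). Satisfied.
Quorum: 17 present, but the 4 interested directors do not count, leaving 13. Quorum is 14. Not satisfied.
Vote: the indemnification of a former officer requires a majority of the disinterested directors present (17 − 4 = 13). A majority of 13 is 7, so 7 affirmative votes are needed; 7 voted in favor. Satisfied. (Moot — without a quorum no business can be validly transacted.)

Invalid — quorum requirement not satisfied.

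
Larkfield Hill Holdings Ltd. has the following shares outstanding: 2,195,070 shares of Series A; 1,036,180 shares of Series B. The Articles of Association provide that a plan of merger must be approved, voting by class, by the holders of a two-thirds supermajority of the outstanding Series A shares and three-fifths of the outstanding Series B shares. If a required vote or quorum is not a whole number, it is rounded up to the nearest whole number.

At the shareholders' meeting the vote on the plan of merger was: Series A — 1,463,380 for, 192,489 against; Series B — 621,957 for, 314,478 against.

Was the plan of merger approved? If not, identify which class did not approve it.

Approved — every class gave the required vote.

Series A: 2/3 of 2195070 = 1463380; 1,463,380 required, 1,463,380 in favor — approved.
Series B: 3/5 of 1036180 = 621708; 621,708 required, 621,957 in favor — approved.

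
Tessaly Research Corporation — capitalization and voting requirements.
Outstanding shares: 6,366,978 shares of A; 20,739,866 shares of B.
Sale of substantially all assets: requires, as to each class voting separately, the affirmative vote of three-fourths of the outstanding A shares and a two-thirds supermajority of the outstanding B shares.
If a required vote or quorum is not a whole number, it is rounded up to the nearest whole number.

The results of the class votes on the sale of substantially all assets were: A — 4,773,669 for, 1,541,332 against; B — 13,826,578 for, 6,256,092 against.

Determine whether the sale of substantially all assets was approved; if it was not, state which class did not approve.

A: 3/4 of 6366978 = 4775233.50, rounded up to 4775234; 4,775,234 required, 4,773,669 in favor — not approved.
B: 2/3 of 20739866 = 13826577.33, rounded up to 13826578; 13,826,578 required, 13,826,578 in favor — approved.

Not approved — the A shares did not give the required vote.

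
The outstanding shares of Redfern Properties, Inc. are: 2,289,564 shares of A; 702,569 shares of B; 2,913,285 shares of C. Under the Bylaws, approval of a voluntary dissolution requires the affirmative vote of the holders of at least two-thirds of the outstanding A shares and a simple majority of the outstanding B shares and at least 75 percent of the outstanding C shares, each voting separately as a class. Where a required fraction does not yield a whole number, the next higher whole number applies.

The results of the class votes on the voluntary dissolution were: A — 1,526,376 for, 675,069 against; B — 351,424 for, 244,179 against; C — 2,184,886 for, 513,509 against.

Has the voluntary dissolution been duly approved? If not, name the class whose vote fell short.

A: 2/3 of 2289564 = 1526376; 1,526,376 required, 1,526,376 in favor — approved.
B: a majority of 702569 is 351285; 351,285 required, 351,424 in favor — approved.
C: 3/4 of 2913285 = 2184963.75, rounded up to 2184964; 2,184,964 required, 2,184,886 in favor — not approved.

Not approved — the C shares did not give the required vote.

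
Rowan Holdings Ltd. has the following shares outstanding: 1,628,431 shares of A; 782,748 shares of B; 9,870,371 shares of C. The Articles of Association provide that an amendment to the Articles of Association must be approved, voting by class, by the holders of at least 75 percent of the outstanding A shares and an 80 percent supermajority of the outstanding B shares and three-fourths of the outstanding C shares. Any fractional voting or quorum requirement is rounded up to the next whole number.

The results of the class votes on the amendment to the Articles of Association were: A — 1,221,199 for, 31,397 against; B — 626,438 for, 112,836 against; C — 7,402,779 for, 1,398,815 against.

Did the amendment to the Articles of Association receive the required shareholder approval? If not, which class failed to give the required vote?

Not approved — the A shares did not give the required vote.

A: 3/4 of 1628431 = 1221323.25, rounded up to 1221324; 1,221,324 required, 1,221,199 in favor — not approved.
B: 4/5 of 782748 = 626198.40, rounded up to 626199; 626,199 required, 626,438 in favor — approved.
C: 3/4 of 9870371 = 7402778.25, rounded up to 7402779; 7,402,779 required, 7,402,779 in favor — approved.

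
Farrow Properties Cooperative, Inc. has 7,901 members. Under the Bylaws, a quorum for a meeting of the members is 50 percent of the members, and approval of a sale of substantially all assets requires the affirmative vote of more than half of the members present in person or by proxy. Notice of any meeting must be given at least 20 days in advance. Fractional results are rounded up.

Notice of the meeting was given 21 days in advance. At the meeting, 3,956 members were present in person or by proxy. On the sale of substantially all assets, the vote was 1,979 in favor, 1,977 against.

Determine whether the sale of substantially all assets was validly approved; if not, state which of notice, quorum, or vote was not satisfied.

Valid — all requirements satisfied.

Notice: 21 days given; 20 required. Satisfied.
Quorum: 50% of 7,901 = 3,950.50, rounded up to 3,951; 3,956 present. Satisfied.
Vote: requires a majority of those present (3,956); a majority of 3956 is 1979, so 1,979 needed; 1,979 in favor. Satisfied.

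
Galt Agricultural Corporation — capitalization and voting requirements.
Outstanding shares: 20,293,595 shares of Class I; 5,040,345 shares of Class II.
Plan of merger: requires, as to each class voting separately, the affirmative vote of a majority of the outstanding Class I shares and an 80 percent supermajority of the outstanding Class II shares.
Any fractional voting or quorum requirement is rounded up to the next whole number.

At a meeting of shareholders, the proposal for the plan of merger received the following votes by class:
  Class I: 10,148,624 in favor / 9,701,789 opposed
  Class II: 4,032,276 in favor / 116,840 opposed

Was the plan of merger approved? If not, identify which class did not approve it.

Class I: a majority of 20293595 is 10146798; 10,146,798 required, 10,148,624 in favor — approved.
Class II: 4/5 of 5040345 = 4032276; 4,032,276 required, 4,032,276 in favor — approved.

Approved — every class gave the required vote.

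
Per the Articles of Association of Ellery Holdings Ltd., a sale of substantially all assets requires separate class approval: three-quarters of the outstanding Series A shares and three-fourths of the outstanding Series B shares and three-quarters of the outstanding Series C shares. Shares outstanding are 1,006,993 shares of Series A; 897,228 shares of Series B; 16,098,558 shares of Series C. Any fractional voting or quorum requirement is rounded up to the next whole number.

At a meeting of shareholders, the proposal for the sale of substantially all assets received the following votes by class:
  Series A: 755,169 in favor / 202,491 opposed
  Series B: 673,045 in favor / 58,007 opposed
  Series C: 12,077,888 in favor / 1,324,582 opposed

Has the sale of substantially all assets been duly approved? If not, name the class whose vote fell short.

Not approved — the Series A shares did not give the required vote.

Series A: 3/4 of 1006993 = 755244.75, rounded up to 755245; 755,245 required, 755,169 in favor — not approved.
Series B: 3/4 of 897228 = 672921; 672,921 required, 673,045 in favor — approved.
Series C: 3/4 of 16098558 = 12073918.50, rounded up to 12073919; 12,073,919 required, 12,077,888 in favor — approved.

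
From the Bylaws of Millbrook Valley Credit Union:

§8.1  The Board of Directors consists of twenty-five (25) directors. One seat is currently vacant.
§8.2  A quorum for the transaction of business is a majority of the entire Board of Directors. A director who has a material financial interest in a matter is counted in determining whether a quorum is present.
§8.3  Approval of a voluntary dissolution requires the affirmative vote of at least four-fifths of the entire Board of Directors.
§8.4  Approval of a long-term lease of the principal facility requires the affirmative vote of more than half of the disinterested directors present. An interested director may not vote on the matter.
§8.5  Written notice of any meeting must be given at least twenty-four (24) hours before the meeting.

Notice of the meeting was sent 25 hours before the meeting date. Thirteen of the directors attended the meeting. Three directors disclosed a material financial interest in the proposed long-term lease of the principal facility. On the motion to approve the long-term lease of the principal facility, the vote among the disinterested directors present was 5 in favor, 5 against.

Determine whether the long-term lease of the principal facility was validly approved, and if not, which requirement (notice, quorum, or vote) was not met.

Notice: 25 hours given; 24 required (25 ≥ 24). Satisfied.
Quorum: 13 present (interested directors count toward quorum); quorum is 13. Satisfied.
Vote: the long-term lease of the principal facility requires a majority of the disinterested directors present (13 − 3 = 10). A majority of 10 is 6, so 6 affirmative votes are needed; 5 voted in favor. Not satisfied.

Invalid — vote requirement not satisfied.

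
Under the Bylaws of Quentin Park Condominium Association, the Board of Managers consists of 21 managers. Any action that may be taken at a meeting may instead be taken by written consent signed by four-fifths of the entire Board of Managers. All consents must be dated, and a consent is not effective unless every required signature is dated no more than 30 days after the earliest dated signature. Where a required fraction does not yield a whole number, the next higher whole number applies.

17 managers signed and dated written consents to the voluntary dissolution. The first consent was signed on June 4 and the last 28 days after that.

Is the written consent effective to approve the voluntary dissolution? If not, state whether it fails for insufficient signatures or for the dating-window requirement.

Effective — both the signature and dating-window requirements are satisfied.

Signatures required: four-fifths of 21 — 4/5 of 21 = 16.80, rounded up to 17, so 17 needed; 17 signed. Sufficient.
Dating window: the latest signature is 28 days after the earliest; the limit is 30 days. Within the window.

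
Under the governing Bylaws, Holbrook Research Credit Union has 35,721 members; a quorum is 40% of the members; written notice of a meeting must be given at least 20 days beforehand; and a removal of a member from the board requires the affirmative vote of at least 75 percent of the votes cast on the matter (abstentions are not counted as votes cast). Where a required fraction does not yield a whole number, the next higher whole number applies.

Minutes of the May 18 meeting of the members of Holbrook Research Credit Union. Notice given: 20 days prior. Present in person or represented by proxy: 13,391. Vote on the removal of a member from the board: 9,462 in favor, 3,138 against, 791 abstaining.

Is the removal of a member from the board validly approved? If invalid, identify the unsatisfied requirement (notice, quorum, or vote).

Notice: 20 days given; 20 required. Satisfied.
Quorum: 40% of 35,721 = 14,288.40, rounded up to 14,289; 13,391 present. Not satisfied.
Vote: requires three-fourths of the votes cast (13,391 − 791 abstaining = 12,600); 3/4 of 12600 = 9450, so 9,450 needed; 9,462 in favor. Satisfied.

Invalid — quorum requirement not satisfied.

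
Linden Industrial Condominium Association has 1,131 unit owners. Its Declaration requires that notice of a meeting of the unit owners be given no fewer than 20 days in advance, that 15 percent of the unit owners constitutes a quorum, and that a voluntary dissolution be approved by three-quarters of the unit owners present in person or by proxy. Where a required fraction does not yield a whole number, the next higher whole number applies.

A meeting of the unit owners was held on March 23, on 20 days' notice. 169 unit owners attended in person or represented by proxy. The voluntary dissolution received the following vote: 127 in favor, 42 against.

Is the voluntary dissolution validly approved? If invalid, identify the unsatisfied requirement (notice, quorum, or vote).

Invalid — quorum requirement not satisfied.

Notice: 20 days given; 20 required. Satisfied.
Quorum: 15% of 1,131 = 169.65, rounded up to 170; 169 present. Not satisfied.
Vote: requires three-fourths of those present (169); 3/4 of 169 = 126.75, rounded up to 127, so 127 needed; 127 in favor. Satisfied.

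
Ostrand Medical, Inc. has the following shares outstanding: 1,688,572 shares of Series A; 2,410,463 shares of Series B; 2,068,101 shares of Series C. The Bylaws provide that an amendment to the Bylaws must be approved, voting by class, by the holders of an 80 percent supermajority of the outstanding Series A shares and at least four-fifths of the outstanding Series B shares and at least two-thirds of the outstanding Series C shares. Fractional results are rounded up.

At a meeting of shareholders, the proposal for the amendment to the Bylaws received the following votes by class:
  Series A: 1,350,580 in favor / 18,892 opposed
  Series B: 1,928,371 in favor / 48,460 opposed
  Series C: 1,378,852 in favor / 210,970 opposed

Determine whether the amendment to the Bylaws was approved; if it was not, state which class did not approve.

Not approved — the Series A shares did not give the required vote.

Series A: 4/5 of 1688572 = 1350857.60, rounded up to 1350858; 1,350,858 required, 1,350,580 in favor — not approved.
Series B: 4/5 of 2410463 = 1928370.40, rounded up to 1928371; 1,928,371 required, 1,928,371 in favor — approved.
Series C: 2/3 of 2068101 = 1378734; 1,378,734 required, 1,378,852 in favor — approved.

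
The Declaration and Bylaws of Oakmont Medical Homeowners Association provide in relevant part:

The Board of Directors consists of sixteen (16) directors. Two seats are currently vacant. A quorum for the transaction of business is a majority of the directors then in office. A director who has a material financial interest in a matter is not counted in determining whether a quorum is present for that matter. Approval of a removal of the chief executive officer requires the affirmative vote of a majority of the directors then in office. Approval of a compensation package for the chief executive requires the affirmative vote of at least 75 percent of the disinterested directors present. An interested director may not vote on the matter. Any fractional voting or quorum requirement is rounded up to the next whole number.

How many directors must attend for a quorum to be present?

8

A majority of 14 is 8.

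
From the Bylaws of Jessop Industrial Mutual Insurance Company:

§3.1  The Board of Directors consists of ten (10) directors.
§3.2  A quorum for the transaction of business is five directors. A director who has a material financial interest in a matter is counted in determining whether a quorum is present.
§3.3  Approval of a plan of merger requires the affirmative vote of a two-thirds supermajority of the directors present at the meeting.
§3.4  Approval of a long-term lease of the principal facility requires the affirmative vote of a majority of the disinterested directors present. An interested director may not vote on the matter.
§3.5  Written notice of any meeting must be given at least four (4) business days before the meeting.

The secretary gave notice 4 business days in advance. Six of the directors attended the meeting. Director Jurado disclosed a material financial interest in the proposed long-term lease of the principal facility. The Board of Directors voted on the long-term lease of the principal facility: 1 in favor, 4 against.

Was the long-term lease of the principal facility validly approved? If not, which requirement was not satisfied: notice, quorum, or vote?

Invalid — vote requirement not satisfied.

Notice: 4 business days given; 4 required (4 ≥ 4). Satisfied.
Quorum: 6 present (interested directors count toward quorum); quorum is 5. Satisfied.
Vote: the long-term lease of the principal facility requires a majority of the disinterested directors present (6 − 1 = 5). A majority of 5 is 3, so 3 affirmative votes are needed; 1 voted in favor. Not satisfied.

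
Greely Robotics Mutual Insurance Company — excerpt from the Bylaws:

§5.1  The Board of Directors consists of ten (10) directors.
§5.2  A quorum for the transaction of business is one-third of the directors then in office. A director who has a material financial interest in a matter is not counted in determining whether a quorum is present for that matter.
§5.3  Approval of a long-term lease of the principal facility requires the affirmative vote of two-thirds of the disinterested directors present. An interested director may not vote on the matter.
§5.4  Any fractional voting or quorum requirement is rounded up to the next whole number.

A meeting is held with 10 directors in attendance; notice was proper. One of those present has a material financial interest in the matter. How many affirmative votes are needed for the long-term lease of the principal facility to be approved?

The long-term lease of the principal facility requires two-thirds of the disinterested directors present (10 − 1 = 9).
2/3 of 9 = 6.

6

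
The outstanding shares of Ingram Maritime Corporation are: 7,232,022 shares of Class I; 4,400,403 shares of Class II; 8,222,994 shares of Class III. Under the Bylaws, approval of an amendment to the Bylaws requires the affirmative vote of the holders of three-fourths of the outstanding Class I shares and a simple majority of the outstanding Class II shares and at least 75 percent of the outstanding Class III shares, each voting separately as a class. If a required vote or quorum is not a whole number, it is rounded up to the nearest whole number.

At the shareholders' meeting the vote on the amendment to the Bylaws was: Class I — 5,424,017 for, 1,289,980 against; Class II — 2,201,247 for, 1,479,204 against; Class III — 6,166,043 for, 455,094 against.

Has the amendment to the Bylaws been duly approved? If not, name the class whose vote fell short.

Class I: 3/4 of 7232022 = 5424016.50, rounded up to 5424017; 5,424,017 required, 5,424,017 in favor — approved.
Class II: a majority of 4400403 is 2200202; 2,200,202 required, 2,201,247 in favor — approved.
Class III: 3/4 of 8222994 = 6167245.50, rounded up to 6167246; 6,167,246 required, 6,166,043 in favor — not approved.

Not approved — the Class III shares did not give the required vote.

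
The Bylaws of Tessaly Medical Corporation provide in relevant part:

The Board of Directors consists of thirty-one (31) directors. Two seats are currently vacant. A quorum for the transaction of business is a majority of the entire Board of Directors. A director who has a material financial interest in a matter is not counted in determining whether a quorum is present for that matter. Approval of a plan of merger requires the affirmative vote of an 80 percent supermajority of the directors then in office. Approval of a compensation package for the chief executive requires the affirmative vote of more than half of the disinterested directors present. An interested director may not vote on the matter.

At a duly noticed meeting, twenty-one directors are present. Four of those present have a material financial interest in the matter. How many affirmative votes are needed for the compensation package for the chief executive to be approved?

9

The compensation package for the chief executive requires a majority of the disinterested directors present (21 − 4 = 17).
A majority of 17 is 9.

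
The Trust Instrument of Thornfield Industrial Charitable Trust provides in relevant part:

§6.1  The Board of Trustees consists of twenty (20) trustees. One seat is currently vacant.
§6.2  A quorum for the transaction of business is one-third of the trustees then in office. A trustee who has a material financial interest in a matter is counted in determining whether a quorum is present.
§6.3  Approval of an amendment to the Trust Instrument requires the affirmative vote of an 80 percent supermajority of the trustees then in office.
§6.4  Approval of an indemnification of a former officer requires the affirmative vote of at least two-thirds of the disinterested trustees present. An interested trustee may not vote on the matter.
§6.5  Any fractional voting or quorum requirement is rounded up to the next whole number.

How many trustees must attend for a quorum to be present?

1/3 of 19 = 6.33, rounded up to 7.

7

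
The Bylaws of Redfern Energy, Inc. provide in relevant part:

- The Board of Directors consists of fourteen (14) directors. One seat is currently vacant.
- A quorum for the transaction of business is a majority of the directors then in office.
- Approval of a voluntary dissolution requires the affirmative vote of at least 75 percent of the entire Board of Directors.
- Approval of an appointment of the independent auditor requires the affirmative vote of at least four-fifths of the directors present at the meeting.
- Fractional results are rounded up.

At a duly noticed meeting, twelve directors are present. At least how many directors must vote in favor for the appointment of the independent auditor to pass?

The appointment of the independent auditor requires four-fifths of the directors present (12).
4/5 of 12 = 9.60, rounded up to 10.

10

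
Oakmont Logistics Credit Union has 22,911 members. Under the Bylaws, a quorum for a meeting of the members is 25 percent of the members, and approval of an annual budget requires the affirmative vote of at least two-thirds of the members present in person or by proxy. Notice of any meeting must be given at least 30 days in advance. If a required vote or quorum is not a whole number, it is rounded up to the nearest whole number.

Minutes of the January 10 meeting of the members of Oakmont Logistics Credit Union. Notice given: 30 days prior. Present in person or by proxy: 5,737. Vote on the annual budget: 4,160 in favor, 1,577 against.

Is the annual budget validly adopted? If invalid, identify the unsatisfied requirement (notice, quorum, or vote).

Notice: 30 days given; 30 required. Satisfied.
Quorum: 25% of 22,911 = 5,727.75, rounded up to 5,728; 5,737 present. Satisfied.
Vote: requires two-thirds of those present (5,737); 2/3 of 5737 = 3824.67, rounded up to 3825, so 3,825 needed; 4,160 in favor. Satisfied.

Valid — all requirements satisfied.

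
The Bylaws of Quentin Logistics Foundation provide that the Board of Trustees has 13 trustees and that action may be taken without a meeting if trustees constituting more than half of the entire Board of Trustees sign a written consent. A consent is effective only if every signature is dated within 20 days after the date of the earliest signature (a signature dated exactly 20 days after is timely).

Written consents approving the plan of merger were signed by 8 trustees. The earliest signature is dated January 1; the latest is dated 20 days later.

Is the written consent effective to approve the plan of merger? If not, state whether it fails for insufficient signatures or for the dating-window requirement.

Signatures required: more than half of 13 — a majority of 13 is 7, so 7 needed; 8 signed. Sufficient.
Dating window: the latest signature is 20 days after the earliest; the limit is 20 days. Within the window.

Effective — both the signature and dating-window requirements are satisfied.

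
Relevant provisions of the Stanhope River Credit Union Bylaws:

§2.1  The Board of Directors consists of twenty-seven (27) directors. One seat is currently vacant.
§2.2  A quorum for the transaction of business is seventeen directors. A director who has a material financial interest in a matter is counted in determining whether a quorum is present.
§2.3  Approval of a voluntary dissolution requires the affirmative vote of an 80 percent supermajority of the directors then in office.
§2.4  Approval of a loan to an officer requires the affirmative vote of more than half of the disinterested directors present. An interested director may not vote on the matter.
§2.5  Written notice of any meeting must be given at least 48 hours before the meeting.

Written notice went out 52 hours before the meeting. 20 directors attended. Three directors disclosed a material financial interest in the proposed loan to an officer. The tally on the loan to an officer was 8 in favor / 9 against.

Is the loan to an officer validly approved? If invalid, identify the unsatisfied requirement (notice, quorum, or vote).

Invalid — vote requirement not satisfied.

Notice: 52 hours given; 48 required (52 ≥ 48). Satisfied.
Quorum: 20 present (interested directors count toward quorum); quorum is 17. Satisfied.
Vote: the loan to an officer requires a majority of the disinterested directors present (20 − 3 = 17). A majority of 17 is 9, so 9 affirmative votes are needed; 8 voted in favor. Not satisfied.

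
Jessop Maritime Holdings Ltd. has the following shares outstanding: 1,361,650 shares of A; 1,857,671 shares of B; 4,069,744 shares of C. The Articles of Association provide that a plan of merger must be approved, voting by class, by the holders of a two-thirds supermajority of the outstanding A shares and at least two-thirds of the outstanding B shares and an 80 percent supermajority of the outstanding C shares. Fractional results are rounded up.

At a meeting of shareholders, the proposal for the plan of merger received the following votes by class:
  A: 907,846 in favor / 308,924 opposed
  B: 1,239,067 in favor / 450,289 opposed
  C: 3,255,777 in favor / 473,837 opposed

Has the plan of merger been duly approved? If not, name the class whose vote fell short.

A: 2/3 of 1361650 = 907766.67, rounded up to 907767; 907,767 required, 907,846 in favor — approved.
B: 2/3 of 1857671 = 1238447.33, rounded up to 1238448; 1,238,448 required, 1,239,067 in favor — approved.
C: 4/5 of 4069744 = 3255795.20, rounded up to 3255796; 3,255,796 required, 3,255,777 in favor — not approved.

Not approved — the C shares did not give the required vote.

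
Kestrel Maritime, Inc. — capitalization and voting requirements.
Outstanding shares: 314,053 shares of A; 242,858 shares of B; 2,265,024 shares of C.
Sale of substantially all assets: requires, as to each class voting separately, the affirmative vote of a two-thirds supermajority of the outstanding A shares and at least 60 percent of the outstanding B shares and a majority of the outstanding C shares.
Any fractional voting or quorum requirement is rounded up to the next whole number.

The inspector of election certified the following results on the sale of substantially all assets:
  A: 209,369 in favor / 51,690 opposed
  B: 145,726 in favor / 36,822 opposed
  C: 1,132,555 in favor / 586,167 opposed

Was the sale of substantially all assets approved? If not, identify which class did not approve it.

A: 2/3 of 314053 = 209368.67, rounded up to 209369; 209,369 required, 209,369 in favor — approved.
B: 3/5 of 242858 = 145714.80, rounded up to 145715; 145,715 required, 145,726 in favor — approved.
C: a majority of 2265024 is 1132513; 1,132,513 required, 1,132,555 in favor — approved.

Approved — every class gave the required vote.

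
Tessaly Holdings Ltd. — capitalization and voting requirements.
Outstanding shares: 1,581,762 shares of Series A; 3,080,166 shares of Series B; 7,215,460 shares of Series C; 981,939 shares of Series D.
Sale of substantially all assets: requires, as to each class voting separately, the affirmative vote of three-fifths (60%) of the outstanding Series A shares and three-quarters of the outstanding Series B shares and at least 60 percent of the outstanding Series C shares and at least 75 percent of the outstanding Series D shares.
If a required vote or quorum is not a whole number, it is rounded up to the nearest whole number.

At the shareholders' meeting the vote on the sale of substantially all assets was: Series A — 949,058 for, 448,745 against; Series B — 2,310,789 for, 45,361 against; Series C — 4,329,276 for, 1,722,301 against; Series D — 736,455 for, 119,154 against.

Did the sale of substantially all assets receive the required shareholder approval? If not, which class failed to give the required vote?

Approved — every class gave the required vote.

Series A: 3/5 of 1581762 = 949057.20, rounded up to 949058; 949,058 required, 949,058 in favor — approved.
Series B: 3/4 of 3080166 = 2310124.50, rounded up to 2310125; 2,310,125 required, 2,310,789 in favor — approved.
Series C: 3/5 of 7215460 = 4329276; 4,329,276 required, 4,329,276 in favor — approved.
Series D: 3/4 of 981939 = 736454.25, rounded up to 736455; 736,455 required, 736,455 in favor — approved.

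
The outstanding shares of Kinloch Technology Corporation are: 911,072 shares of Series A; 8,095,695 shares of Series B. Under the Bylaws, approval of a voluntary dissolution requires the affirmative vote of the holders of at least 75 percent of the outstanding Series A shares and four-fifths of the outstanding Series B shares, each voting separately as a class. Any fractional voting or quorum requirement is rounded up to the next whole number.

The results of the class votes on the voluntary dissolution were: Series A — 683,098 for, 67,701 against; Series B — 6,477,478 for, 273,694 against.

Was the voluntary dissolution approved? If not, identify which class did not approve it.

Not approved — the Series A shares did not give the required vote.

Series A: 3/4 of 911072 = 683304; 683,304 required, 683,098 in favor — not approved.
Series B: 4/5 of 8095695 = 6476556; 6,476,556 required, 6,477,478 in favor — approved.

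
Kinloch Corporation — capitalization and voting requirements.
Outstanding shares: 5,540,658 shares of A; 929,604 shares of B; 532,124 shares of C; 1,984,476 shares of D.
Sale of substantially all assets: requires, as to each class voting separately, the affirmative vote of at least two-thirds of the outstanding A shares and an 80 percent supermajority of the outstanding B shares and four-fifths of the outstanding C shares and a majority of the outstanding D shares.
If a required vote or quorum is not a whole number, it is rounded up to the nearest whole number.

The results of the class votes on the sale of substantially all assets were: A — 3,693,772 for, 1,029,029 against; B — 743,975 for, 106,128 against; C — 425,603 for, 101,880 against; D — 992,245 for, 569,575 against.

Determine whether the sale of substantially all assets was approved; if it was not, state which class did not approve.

A: 2/3 of 5540658 = 3693772; 3,693,772 required, 3,693,772 in favor — approved.
B: 4/5 of 929604 = 743683.20, rounded up to 743684; 743,684 required, 743,975 in favor — approved.
C: 4/5 of 532124 = 425699.20, rounded up to 425700; 425,700 required, 425,603 in favor — not approved.
D: a majority of 1984476 is 992239; 992,239 required, 992,245 in favor — approved.

Not approved — the C shares did not give the required vote.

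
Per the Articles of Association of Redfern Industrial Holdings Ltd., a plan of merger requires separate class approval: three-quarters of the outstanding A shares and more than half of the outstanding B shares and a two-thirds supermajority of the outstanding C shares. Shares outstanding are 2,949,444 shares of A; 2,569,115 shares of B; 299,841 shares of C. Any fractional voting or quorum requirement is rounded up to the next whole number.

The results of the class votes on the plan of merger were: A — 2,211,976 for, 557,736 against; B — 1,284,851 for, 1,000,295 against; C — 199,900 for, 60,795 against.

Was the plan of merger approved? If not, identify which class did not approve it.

Not approved — the A shares did not give the required vote.

A: 3/4 of 2949444 = 2212083; 2,212,083 required, 2,211,976 in favor — not approved.
B: a majority of 2569115 is 1284558; 1,284,558 required, 1,284,851 in favor — approved.
C: 2/3 of 299841 = 199894; 199,894 required, 199,900 in favor — approved.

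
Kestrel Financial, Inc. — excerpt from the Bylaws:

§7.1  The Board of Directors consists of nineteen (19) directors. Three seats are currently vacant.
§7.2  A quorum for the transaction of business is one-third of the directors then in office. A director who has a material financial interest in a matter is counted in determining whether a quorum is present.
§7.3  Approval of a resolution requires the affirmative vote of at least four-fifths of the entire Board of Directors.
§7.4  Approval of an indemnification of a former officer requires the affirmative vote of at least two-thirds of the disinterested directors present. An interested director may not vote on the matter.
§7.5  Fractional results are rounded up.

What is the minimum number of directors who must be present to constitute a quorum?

6

1/3 of 16 = 5.33, rounded up to 6.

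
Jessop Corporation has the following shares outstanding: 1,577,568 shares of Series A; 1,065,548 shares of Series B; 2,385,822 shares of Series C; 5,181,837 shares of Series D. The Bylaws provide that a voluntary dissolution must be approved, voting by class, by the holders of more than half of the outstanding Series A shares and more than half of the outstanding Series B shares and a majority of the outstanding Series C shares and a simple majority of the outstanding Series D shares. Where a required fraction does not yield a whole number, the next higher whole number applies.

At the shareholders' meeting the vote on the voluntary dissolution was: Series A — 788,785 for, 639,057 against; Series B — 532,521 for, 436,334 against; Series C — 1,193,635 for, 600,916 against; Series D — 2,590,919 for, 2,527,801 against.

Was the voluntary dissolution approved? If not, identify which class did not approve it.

Not approved — the Series B shares did not give the required vote.

Series A: a majority of 1577568 is 788785; 788,785 required, 788,785 in favor — approved.
Series B: a majority of 1065548 is 532775; 532,775 required, 532,521 in favor — not approved.
Series C: a majority of 2385822 is 1192912; 1,192,912 required, 1,193,635 in favor — approved.
Series D: a majority of 5181837 is 2590919; 2,590,919 required, 2,590,919 in favor — approved.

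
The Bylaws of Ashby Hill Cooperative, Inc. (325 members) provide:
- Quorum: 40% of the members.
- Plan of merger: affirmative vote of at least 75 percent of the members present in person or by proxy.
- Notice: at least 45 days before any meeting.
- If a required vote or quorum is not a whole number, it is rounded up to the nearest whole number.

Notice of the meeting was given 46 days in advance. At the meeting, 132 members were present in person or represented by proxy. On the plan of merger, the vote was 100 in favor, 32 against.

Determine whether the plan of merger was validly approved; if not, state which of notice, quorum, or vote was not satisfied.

Valid — all requirements satisfied.

Notice: 46 days given; 45 required. Satisfied.
Quorum: 40% of 325 = 130; 132 present. Satisfied.
Vote: requires three-fourths of those present (132); 3/4 of 132 = 99, so 99 needed; 100 in favor. Satisfied.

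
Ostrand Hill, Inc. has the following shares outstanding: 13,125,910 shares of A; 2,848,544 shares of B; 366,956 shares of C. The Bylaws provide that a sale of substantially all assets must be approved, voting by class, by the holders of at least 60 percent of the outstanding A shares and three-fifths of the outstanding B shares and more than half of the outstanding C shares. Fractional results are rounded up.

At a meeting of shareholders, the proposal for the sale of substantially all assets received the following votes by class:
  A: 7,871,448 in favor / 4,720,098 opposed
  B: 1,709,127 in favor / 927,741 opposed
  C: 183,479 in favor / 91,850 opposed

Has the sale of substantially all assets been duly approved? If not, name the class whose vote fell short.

A: 3/5 of 13125910 = 7875546; 7,875,546 required, 7,871,448 in favor — not approved.
B: 3/5 of 2848544 = 1709126.40, rounded up to 1709127; 1,709,127 required, 1,709,127 in favor — approved.
C: a majority of 366956 is 183479; 183,479 required, 183,479 in favor — approved.

Not approved — the A shares did not give the required vote.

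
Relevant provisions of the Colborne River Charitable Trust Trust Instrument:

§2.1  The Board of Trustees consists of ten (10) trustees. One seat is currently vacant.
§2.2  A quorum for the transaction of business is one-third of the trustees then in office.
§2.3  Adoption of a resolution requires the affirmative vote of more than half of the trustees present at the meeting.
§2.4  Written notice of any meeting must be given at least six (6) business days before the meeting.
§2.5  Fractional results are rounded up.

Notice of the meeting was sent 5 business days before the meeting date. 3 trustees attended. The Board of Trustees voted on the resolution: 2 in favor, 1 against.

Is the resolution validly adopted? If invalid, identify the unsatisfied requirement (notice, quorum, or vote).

Notice: 5 business days given; 6 required (5 < 6). Not satisfied.
Quorum: 3 present; quorum is 3. Satisfied.
Vote: the resolution requires a majority of the trustees present (3). A majority of 3 is 2, so 2 affirmative votes are needed; 2 voted in favor. Satisfied.

Invalid — notice requirement not satisfied.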